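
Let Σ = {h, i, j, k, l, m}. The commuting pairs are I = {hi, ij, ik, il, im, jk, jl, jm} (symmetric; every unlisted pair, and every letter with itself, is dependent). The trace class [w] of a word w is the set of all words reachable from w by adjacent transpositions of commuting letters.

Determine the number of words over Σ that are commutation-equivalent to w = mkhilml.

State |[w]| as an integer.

drop 0:m onto floor
drop 1:k onto {0:m}
drop 2:h onto {1:k}
drop 3:i onto floor
drop 4:l onto {2:h}
drop 5:m onto {4:l}
drop 6:l onto {5:m}
ground layer = {0:m, 3:i}
drop-orders for the pieces not yet dropped (sum over which currently-grounded one goes next):
  1 to go: {3} 1  {6} 1
  2 to go: {3,6} 2  {5,6} 1
  3 to go: {3,5,6} 3  {4,5,6} 1
  4 to go: {2,4,5,6} 1  {3,4,5,6} 4
  5 to go: {1,2,4,5,6} 1  {2,3,4,5,6} 5
  if 0:m drops first: 6 orders
  if 3:i drops first: 1 orders
heap linearizations: 7

7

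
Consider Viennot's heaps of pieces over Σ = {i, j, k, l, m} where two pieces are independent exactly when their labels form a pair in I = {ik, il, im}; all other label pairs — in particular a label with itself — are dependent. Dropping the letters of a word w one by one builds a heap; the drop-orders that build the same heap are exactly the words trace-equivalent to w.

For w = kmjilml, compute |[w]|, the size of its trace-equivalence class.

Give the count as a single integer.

4

piece 0:k — minimal
piece 1:m rests on {0:k}
piece 2:j rests on {1:m}
piece 3:i rests on {2:j}
piece 4:l rests on {2:j}
piece 5:m rests on {4:l}
piece 6:l rests on {5:m}
minimal pieces: {0:k}
ways to finish when only these pieces remain (= sum over removing one remaining piece with nothing left below it):
  1 left: {3}→1  {6}→1
  2 left: {3,6}→2  {5,6}→1
  3 left: {3,5,6}→3  {4,5,6}→1
  4 left: {3,4,5,6}→4
  5 left: {2,3,4,5,6}→4
  placing 0:k first → 4 extensions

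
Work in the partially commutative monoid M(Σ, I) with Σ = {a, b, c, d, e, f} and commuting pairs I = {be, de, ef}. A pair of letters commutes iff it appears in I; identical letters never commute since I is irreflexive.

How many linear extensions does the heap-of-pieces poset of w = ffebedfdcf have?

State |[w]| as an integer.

drop 0:f onto floor
drop 1:f onto {0:f}
drop 2:e onto floor
drop 3:b onto {1:f}
drop 4:e onto {2:e}
drop 5:d onto {3:b}
drop 6:f onto {5:d}
drop 7:d onto {6:f}
drop 8:c onto {4:e, 7:d}
drop 9:f onto {8:c}
ground layer = {0:f, 2:e}
drop-orders for the pieces not yet dropped (sum over which currently-grounded one goes next):
  1 to go: {9} 1
  2 to go: {8,9} 1
  3 to go: {4,8,9} 1  {7,8,9} 1
  4 to go: {2,4,8,9} 1  {4,7,8,9} 2  {6,7,8,9} 1
  5 to go: {2,4,7,8,9} 3  {4,6,7,8,9} 3  {5,6,7,8,9} 1
  6 to go: {2,4,6,7,8,9} 6  {3,5,6,7,8,9} 1  {4,5,6,7,8,9} 4
  7 to go: {1,3,5,6,7,8,9} 1  {2,4,5,6,7,8,9} 10  {3,4,5,6,7,8,9} 5
  8 to go: {0,1,3,5,6,7,8,9} 1  {1,3,4,5,6,7,8,9} 6  {2,3,4,5,6,7,8,9} 15
  if 0:f drops first: 21 orders
  if 2:e drops first: 7 orders
heap linearizations: 28

28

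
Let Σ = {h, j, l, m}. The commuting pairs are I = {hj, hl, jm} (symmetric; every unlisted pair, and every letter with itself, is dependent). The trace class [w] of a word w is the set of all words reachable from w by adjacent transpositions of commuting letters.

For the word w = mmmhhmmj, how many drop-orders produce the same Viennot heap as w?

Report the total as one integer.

piece 0:m — minimal
piece 1:m rests on {0:m}
piece 2:m rests on {1:m}
piece 3:h rests on {2:m}
piece 4:h rests on {3:h}
piece 5:m rests on {4:h}
piece 6:m rests on {5:m}
piece 7:j — minimal
minimal pieces: {0:m, 7:j}
ways to finish when only these pieces remain (= sum over removing one remaining piece with nothing left below it):
  1 left: {6}→1  {7}→1
  2 left: {5,6}→1  {6,7}→2
  3 left: {4,5,6}→1  {5,6,7}→3
  4 left: {3,4,5,6}→1  {4,5,6,7}→4
  5 left: {2,3,4,5,6}→1  {3,4,5,6,7}→5
  6 left: {1,2,3,4,5,6}→1  {2,3,4,5,6,7}→6
  placing 0:m first → 7 extensions
  placing 7:j first → 1 extensions
total linear extensions = 8

8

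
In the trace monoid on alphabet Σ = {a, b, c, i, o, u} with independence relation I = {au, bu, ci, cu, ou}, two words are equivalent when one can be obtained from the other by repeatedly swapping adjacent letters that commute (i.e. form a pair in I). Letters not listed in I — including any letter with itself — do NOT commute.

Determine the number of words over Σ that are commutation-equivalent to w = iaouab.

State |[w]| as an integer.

#0=i has no predecessor
#1=a depends on [0:i]
#2=o depends on [1:a]
#3=u depends on [0:i]
#4=a depends on [2:o]
#5=b depends on [4:a]
sources: [0:i]
N(rest) = Σ N(rest − s) over sources s of rest; N(one piece) = 1:
  size 1 → [3]=1  [5]=1
  size 2 → [3,5]=2  [4,5]=1
  size 3 → [2,4,5]=1  [3,4,5]=3
  size 4 → [1,2,4,5]=1  [2,3,4,5]=4
  first=0(i) contributes 5

5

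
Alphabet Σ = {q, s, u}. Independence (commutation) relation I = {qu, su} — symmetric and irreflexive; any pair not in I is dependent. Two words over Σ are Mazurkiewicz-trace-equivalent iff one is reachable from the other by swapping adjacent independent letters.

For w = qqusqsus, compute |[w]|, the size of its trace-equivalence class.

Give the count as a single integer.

28

0(q) covers ∅
1(q) covers 0:q
2(u) covers ∅
3(s) covers 1:q
4(q) covers 3:s
5(s) covers 4:q
6(u) covers 2:u
7(s) covers 5:s
floor of heap: 0:q, 2:u
completions by unplaced set U, small U first (add the entries for U minus each lowest piece of U):
  |U|=1: {6}:1  {7}:1
  |U|=2: {2,6}:1  {5,7}:1  {6,7}:2
  |U|=3: {2,6,7}:3  {4,5,7}:1  {5,6,7}:3
  |U|=4: {2,5,6,7}:6  {3,4,5,7}:1  {4,5,6,7}:4
  |U|=5: {1,3,4,5,7}:1  {2,4,5,6,7}:10  {3,4,5,6,7}:5
  |U|=6: {0,1,3,4,5,7}:1  {1,3,4,5,6,7}:6  {2,3,4,5,6,7}:15
  start at 0(q): 21
  start at 2(u): 7
sum over floor = 28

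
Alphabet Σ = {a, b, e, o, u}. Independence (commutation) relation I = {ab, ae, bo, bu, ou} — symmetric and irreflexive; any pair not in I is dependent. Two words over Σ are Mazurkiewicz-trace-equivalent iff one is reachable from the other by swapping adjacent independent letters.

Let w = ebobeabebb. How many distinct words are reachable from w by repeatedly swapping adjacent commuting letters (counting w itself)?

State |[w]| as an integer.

21

drop 0:e onto floor
drop 1:b onto {0:e}
drop 2:o onto {0:e}
drop 3:b onto {1:b}
drop 4:e onto {2:o, 3:b}
drop 5:a onto {2:o}
drop 6:b onto {4:e}
drop 7:e onto {6:b}
drop 8:b onto {7:e}
drop 9:b onto {8:b}
ground layer = {0:e}
drop-orders for the pieces not yet dropped (sum over which currently-grounded one goes next):
  1 to go: {5} 1  {9} 1
  2 to go: {5,9} 2  {8,9} 1
  3 to go: {5,8,9} 3  {7,8,9} 1
  4 to go: {5,7,8,9} 4  {6,7,8,9} 1
  5 to go: {4,6,7,8,9} 1  {5,6,7,8,9} 5
  6 to go: {3,4,6,7,8,9} 1  {4,5,6,7,8,9} 6
  7 to go: {1,3,4,6,7,8,9} 1  {2,4,5,6,7,8,9} 6  {3,4,5,6,7,8,9} 7
  8 to go: {1,3,4,5,6,7,8,9} 8  {2,3,4,5,6,7,8,9} 13
  if 0:e drops first: 21 orders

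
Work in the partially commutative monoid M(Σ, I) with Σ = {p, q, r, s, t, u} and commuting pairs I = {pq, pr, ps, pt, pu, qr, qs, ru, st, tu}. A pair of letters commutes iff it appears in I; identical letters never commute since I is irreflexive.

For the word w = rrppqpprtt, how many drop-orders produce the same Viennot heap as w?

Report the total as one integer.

840

#0=r has no predecessor
#1=r depends on [0:r]
#2=p has no predecessor
#3=p depends on [2:p]
#4=q has no predecessor
#5=p depends on [3:p]
#6=p depends on [5:p]
#7=r depends on [1:r]
#8=t depends on [4:q, 7:r]
#9=t depends on [8:t]
sources: [0:r, 2:p, 4:q]
N(rest) = Σ N(rest − s) over sources s of rest; N(one piece) = 1:
  size 1 → [6]=1  [9]=1
  size 2 → [5,6]=1  [6,9]=2  [8,9]=1
  size 3 → [3,5,6]=1  [4,8,9]=1  [5,6,9]=3  [6,8,9]=3  [7,8,9]=1
  size 4 → [1,7,8,9]=1  [2,3,5,6]=1  [3,5,6,9]=4  [4,6,8,9]=4  [4,7,8,9]=2  [5,6,8,9]=6  [6,7,8,9]=4
  size 5 → [0,1,7,8,9]=1  [1,4,7,8,9]=3  [1,6,7,8,9]=5  [2,3,5,6,9]=5  [3,5,6,8,9]=10  [4,5,6,8,9]=10  [4,6,7,8,9]=10  [5,6,7,8,9]=10
  size 6 → [0,1,4,7,8,9]=4  [0,1,6,7,8,9]=6  [1,4,6,7,8,9]=18  [1,5,6,7,8,9]=15  [2,3,5,6,8,9]=15  [3,4,5,6,8,9]=20  [3,5,6,7,8,9]=20  [4,5,6,7,8,9]=30
  size 7 → [0,1,4,6,7,8,9]=28  [0,1,5,6,7,8,9]=21  [1,3,5,6,7,8,9]=35  [1,4,5,6,7,8,9]=63  [2,3,4,5,6,8,9]=35  [2,3,5,6,7,8,9]=35  [3,4,5,6,7,8,9]=70
  size 8 → [0,1,3,5,6,7,8,9]=56  [0,1,4,5,6,7,8,9]=112  [1,2,3,5,6,7,8,9]=70  [1,3,4,5,6,7,8,9]=168  [2,3,4,5,6,7,8,9]=140
  first=0(r) contributes 378
  first=2(p) contributes 336
  first=4(q) contributes 126
|[w]| = 840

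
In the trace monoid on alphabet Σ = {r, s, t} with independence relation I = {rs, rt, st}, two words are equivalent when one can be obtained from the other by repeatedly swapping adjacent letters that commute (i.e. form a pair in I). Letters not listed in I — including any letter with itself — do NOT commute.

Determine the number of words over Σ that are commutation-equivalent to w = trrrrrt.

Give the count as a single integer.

piece 0:t — minimal
piece 1:r — minimal
piece 2:r rests on {1:r}
piece 3:r rests on {2:r}
piece 4:r rests on {3:r}
piece 5:r rests on {4:r}
piece 6:t rests on {0:t}
minimal pieces: {0:t, 1:r}
ways to finish when only these pieces remain (= sum over removing one remaining piece with nothing left below it):
  1 left: {5}→1  {6}→1
  2 left: {0,6}→1  {4,5}→1  {5,6}→2
  3 left: {0,5,6}→3  {3,4,5}→1  {4,5,6}→3
  4 left: {0,4,5,6}→6  {2,3,4,5}→1  {3,4,5,6}→4
  5 left: {0,3,4,5,6}→10  {1,2,3,4,5}→1  {2,3,4,5,6}→5
  placing 0:t first → 6 extensions
  placing 1:r first → 15 extensions
total linear extensions = 21

21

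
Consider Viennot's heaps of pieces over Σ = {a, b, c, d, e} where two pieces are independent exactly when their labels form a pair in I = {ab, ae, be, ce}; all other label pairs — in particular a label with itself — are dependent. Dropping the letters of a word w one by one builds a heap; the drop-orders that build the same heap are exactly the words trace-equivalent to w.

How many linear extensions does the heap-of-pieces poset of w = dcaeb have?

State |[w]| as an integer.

8

#0=d has no predecessor
#1=c depends on [0:d]
#2=a depends on [1:c]
#3=e depends on [0:d]
#4=b depends on [1:c]
sources: [0:d]
N(rest) = Σ N(rest − s) over sources s of rest; N(one piece) = 1:
  size 1 → [2]=1  [3]=1  [4]=1
  size 2 → [2,3]=2  [2,4]=2  [3,4]=2
  size 3 → [1,2,4]=2  [2,3,4]=6
  first=0(d) contributes 8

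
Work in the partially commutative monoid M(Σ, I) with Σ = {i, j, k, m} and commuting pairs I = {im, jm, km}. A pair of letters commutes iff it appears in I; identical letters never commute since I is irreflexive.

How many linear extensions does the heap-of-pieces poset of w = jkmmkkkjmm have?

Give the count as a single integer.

210

#0=j has no predecessor
#1=k depends on [0:j]
#2=m has no predecessor
#3=m depends on [2:m]
#4=k depends on [1:k]
#5=k depends on [4:k]
#6=k depends on [5:k]
#7=j depends on [6:k]
#8=m depends on [3:m]
#9=m depends on [8:m]
sources: [0:j, 2:m]
N(rest) = Σ N(rest − s) over sources s of rest; N(one piece) = 1:
  size 1 → [7]=1  [9]=1
  size 2 → [6,7]=1  [7,9]=2  [8,9]=1
  size 3 → [3,8,9]=1  [5,6,7]=1  [6,7,9]=3  [7,8,9]=3
  size 4 → [2,3,8,9]=1  [3,7,8,9]=4  [4,5,6,7]=1  [5,6,7,9]=4  [6,7,8,9]=6
  size 5 → [1,4,5,6,7]=1  [2,3,7,8,9]=5  [3,6,7,8,9]=10  [4,5,6,7,9]=5  [5,6,7,8,9]=10
  size 6 → [0,1,4,5,6,7]=1  [1,4,5,6,7,9]=6  [2,3,6,7,8,9]=15  [3,5,6,7,8,9]=20  [4,5,6,7,8,9]=15
  size 7 → [0,1,4,5,6,7,9]=7  [1,4,5,6,7,8,9]=21  [2,3,5,6,7,8,9]=35  [3,4,5,6,7,8,9]=35
  size 8 → [0,1,4,5,6,7,8,9]=28  [1,3,4,5,6,7,8,9]=56  [2,3,4,5,6,7,8,9]=70
  first=0(j) contributes 126
  first=2(m) contributes 84
|[w]| = 210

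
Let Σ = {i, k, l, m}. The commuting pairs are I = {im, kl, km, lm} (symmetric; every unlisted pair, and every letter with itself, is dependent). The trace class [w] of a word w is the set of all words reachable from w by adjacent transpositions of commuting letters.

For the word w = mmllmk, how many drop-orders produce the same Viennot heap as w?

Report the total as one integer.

#0=m has no predecessor
#1=m depends on [0:m]
#2=l has no predecessor
#3=l depends on [2:l]
#4=m depends on [1:m]
#5=k has no predecessor
sources: [0:m, 2:l, 5:k]
N(rest) = Σ N(rest − s) over sources s of rest; N(one piece) = 1:
  size 1 → [3]=1  [4]=1  [5]=1
  size 2 → [1,4]=1  [2,3]=1  [3,4]=2  [3,5]=2  [4,5]=2
  size 3 → [0,1,4]=1  [1,3,4]=3  [1,4,5]=3  [2,3,4]=3  [2,3,5]=3  [3,4,5]=6
  size 4 → [0,1,3,4]=4  [0,1,4,5]=4  [1,2,3,4]=6  [1,3,4,5]=12  [2,3,4,5]=12
  first=0(m) contributes 30
  first=2(l) contributes 20
  first=5(k) contributes 10
|[w]| = 60

60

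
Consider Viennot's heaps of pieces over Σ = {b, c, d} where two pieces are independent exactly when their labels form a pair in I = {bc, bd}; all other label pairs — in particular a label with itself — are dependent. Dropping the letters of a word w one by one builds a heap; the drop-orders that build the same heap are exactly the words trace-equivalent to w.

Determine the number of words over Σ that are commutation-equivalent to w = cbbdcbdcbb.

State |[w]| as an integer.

drop 0:c onto floor
drop 1:b onto floor
drop 2:b onto {1:b}
drop 3:d onto {0:c}
drop 4:c onto {3:d}
drop 5:b onto {2:b}
drop 6:d onto {4:c}
drop 7:c onto {6:d}
drop 8:b onto {5:b}
drop 9:b onto {8:b}
ground layer = {0:c, 1:b}
drop-orders for the pieces not yet dropped (sum over which currently-grounded one goes next):
  1 to go: {7} 1  {9} 1
  2 to go: {6,7} 1  {7,9} 2  {8,9} 1
  3 to go: {4,6,7} 1  {5,8,9} 1  {6,7,9} 3  {7,8,9} 3
  4 to go: {2,5,8,9} 1  {3,4,6,7} 1  {4,6,7,9} 4  {5,7,8,9} 4  {6,7,8,9} 6
  5 to go: {0,3,4,6,7} 1  {1,2,5,8,9} 1  {2,5,7,8,9} 5  {3,4,6,7,9} 5  {4,6,7,8,9} 10  {5,6,7,8,9} 10
  6 to go: {0,3,4,6,7,9} 6  {1,2,5,7,8,9} 6  {2,5,6,7,8,9} 15  {3,4,6,7,8,9} 15  {4,5,6,7,8,9} 20
  7 to go: {0,3,4,6,7,8,9} 21  {1,2,5,6,7,8,9} 21  {2,4,5,6,7,8,9} 35  {3,4,5,6,7,8,9} 35
  8 to go: {0,3,4,5,6,7,8,9} 56  {1,2,4,5,6,7,8,9} 56  {2,3,4,5,6,7,8,9} 70
  if 0:c drops first: 126 orders
  if 1:b drops first: 126 orders
heap linearizations: 252

252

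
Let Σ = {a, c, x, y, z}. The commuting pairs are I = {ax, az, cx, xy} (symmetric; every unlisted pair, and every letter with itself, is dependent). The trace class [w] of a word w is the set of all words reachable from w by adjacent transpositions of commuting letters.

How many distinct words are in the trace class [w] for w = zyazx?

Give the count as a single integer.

piece 0:z — minimal
piece 1:y rests on {0:z}
piece 2:a rests on {1:y}
piece 3:z rests on {1:y}
piece 4:x rests on {3:z}
minimal pieces: {0:z}
ways to finish when only these pieces remain (= sum over removing one remaining piece with nothing left below it):
  1 left: {2}→1  {4}→1
  2 left: {2,4}→2  {3,4}→1
  3 left: {2,3,4}→3
  placing 0:z first → 3 extensions

3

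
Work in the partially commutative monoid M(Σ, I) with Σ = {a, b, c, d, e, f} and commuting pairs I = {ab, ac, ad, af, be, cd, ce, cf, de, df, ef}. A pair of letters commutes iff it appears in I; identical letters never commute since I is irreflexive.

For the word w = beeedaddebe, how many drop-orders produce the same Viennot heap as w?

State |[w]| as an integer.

462

#0=b has no predecessor
#1=e has no predecessor
#2=e depends on [1:e]
#3=e depends on [2:e]
#4=d depends on [0:b]
#5=a depends on [3:e]
#6=d depends on [4:d]
#7=d depends on [6:d]
#8=e depends on [5:a]
#9=b depends on [7:d]
#10=e depends on [8:e]
sources: [0:b, 1:e]
N(rest) = Σ N(rest − s) over sources s of rest; N(one piece) = 1:
  size 1 → [9]=1  [10]=1
  size 2 → [7,9]=1  [8,10]=1  [9,10]=2
  size 3 → [5,8,10]=1  [6,7,9]=1  [7,9,10]=3  [8,9,10]=3
  size 4 → [3,5,8,10]=1  [4,6,7,9]=1  [5,8,9,10]=4  [6,7,9,10]=4  [7,8,9,10]=6
  size 5 → [0,4,6,7,9]=1  [2,3,5,8,10]=1  [3,5,8,9,10]=5  [4,6,7,9,10]=5  [5,7,8,9,10]=10  [6,7,8,9,10]=10
  size 6 → [0,4,6,7,9,10]=6  [1,2,3,5,8,10]=1  [2,3,5,8,9,10]=6  [3,5,7,8,9,10]=15  [4,6,7,8,9,10]=15  [5,6,7,8,9,10]=20
  size 7 → [0,4,6,7,8,9,10]=21  [1,2,3,5,8,9,10]=7  [2,3,5,7,8,9,10]=21  [3,5,6,7,8,9,10]=35  [4,5,6,7,8,9,10]=35
  size 8 → [0,4,5,6,7,8,9,10]=56  [1,2,3,5,7,8,9,10]=28  [2,3,5,6,7,8,9,10]=56  [3,4,5,6,7,8,9,10]=70
  size 9 → [0,3,4,5,6,7,8,9,10]=126  [1,2,3,5,6,7,8,9,10]=84  [2,3,4,5,6,7,8,9,10]=126
  first=0(b) contributes 210
  first=1(e) contributes 252
|[w]| = 462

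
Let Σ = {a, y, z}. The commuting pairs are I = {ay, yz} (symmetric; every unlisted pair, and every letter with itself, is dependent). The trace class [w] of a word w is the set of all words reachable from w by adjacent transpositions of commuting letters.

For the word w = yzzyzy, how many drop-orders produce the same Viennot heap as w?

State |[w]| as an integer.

20

piece 0:y — minimal
piece 1:z — minimal
piece 2:z rests on {1:z}
piece 3:y rests on {0:y}
piece 4:z rests on {2:z}
piece 5:y rests on {3:y}
minimal pieces: {0:y, 1:z}
ways to finish when only these pieces remain (= sum over removing one remaining piece with nothing left below it):
  1 left: {4}→1  {5}→1
  2 left: {2,4}→1  {3,5}→1  {4,5}→2
  3 left: {0,3,5}→1  {1,2,4}→1  {2,4,5}→3  {3,4,5}→3
  4 left: {0,3,4,5}→4  {1,2,4,5}→4  {2,3,4,5}→6
  placing 0:y first → 10 extensions
  placing 1:z first → 10 extensions
total linear extensions = 20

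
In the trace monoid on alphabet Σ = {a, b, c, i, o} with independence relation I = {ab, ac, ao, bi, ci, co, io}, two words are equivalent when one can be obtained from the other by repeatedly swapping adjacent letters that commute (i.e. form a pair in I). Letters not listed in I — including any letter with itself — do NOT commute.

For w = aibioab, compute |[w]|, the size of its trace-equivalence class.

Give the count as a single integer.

35

0(a) covers ∅
1(i) covers 0:a
2(b) covers ∅
3(i) covers 1:i
4(o) covers 2:b
5(a) covers 3:i
6(b) covers 4:o
floor of heap: 0:a, 2:b
completions by unplaced set U, small U first (add the entries for U minus each lowest piece of U):
  |U|=1: {5}:1  {6}:1
  |U|=2: {3,5}:1  {4,6}:1  {5,6}:2
  |U|=3: {1,3,5}:1  {2,4,6}:1  {3,5,6}:3  {4,5,6}:3
  |U|=4: {0,1,3,5}:1  {1,3,5,6}:4  {2,4,5,6}:4  {3,4,5,6}:6
  |U|=5: {0,1,3,5,6}:5  {1,3,4,5,6}:10  {2,3,4,5,6}:10
  start at 0(a): 20
  start at 2(b): 15
sum over floor = 35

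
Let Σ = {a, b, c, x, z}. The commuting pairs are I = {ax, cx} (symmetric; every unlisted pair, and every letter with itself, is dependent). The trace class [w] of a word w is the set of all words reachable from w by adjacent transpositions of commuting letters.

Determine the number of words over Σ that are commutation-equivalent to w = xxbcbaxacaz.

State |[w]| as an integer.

#0=x has no predecessor
#1=x depends on [0:x]
#2=b depends on [1:x]
#3=c depends on [2:b]
#4=b depends on [3:c]
#5=a depends on [4:b]
#6=x depends on [4:b]
#7=a depends on [5:a]
#8=c depends on [7:a]
#9=a depends on [8:c]
#10=z depends on [6:x, 9:a]
sources: [0:x]
N(rest) = Σ N(rest − s) over sources s of rest; N(one piece) = 1:
  size 1 → [10]=1
  size 2 → [6,10]=1  [9,10]=1
  size 3 → [6,9,10]=2  [8,9,10]=1
  size 4 → [6,8,9,10]=3  [7,8,9,10]=1
  size 5 → [5,7,8,9,10]=1  [6,7,8,9,10]=4
  size 6 → [5,6,7,8,9,10]=5
  size 7 → [4,5,6,7,8,9,10]=5
  size 8 → [3,4,5,6,7,8,9,10]=5
  size 9 → [2,3,4,5,6,7,8,9,10]=5
  first=0(x) contributes 5

5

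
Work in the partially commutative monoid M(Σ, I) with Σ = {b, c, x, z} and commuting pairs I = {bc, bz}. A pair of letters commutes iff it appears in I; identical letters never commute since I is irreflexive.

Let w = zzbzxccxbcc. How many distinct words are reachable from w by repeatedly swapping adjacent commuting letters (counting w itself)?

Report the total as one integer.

12

drop 0:z onto floor
drop 1:z onto {0:z}
drop 2:b onto floor
drop 3:z onto {1:z}
drop 4:x onto {2:b, 3:z}
drop 5:c onto {4:x}
drop 6:c onto {5:c}
drop 7:x onto {6:c}
drop 8:b onto {7:x}
drop 9:c onto {7:x}
drop 10:c onto {9:c}
ground layer = {0:z, 2:b}
drop-orders for the pieces not yet dropped (sum over which currently-grounded one goes next):
  1 to go: {8} 1  {10} 1
  2 to go: {8,10} 2  {9,10} 1
  3 to go: {8,9,10} 3
  4 to go: {7,8,9,10} 3
  5 to go: {6,7,8,9,10} 3
  6 to go: {5,6,7,8,9,10} 3
  7 to go: {4,5,6,7,8,9,10} 3
  8 to go: {2,4,5,6,7,8,9,10} 3  {3,4,5,6,7,8,9,10} 3
  9 to go: {1,3,4,5,6,7,8,9,10} 3  {2,3,4,5,6,7,8,9,10} 6
  if 0:z drops first: 9 orders
  if 2:b drops first: 3 orders
heap linearizations: 12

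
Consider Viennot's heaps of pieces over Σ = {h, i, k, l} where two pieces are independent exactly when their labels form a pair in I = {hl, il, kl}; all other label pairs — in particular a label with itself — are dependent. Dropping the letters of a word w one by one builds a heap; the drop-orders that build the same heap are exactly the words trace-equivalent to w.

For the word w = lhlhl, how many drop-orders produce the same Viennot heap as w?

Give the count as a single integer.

10

0(l) covers ∅
1(h) covers ∅
2(l) covers 0:l
3(h) covers 1:h
4(l) covers 2:l
floor of heap: 0:l, 1:h
completions by unplaced set U, small U first (add the entries for U minus each lowest piece of U):
  |U|=1: {3}:1  {4}:1
  |U|=2: {1,3}:1  {2,4}:1  {3,4}:2
  |U|=3: {0,2,4}:1  {1,3,4}:3  {2,3,4}:3
  start at 0(l): 6
  start at 1(h): 4
sum over floor = 10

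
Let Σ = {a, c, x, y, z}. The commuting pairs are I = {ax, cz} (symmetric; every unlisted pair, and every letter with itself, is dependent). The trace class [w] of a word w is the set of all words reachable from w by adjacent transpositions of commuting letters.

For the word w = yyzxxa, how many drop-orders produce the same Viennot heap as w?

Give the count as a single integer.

3

piece 0:y — minimal
piece 1:y rests on {0:y}
piece 2:z rests on {1:y}
piece 3:x rests on {2:z}
piece 4:x rests on {3:x}
piece 5:a rests on {2:z}
minimal pieces: {0:y}
ways to finish when only these pieces remain (= sum over removing one remaining piece with nothing left below it):
  1 left: {4}→1  {5}→1
  2 left: {3,4}→1  {4,5}→2
  3 left: {3,4,5}→3
  4 left: {2,3,4,5}→3
  placing 0:y first → 3 extensions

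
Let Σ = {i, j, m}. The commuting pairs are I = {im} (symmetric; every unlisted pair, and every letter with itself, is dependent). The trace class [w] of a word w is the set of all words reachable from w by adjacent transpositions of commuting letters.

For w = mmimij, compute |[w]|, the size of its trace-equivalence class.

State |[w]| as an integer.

10

piece 0:m — minimal
piece 1:m rests on {0:m}
piece 2:i — minimal
piece 3:m rests on {1:m}
piece 4:i rests on {2:i}
piece 5:j rests on {3:m, 4:i}
minimal pieces: {0:m, 2:i}
ways to finish when only these pieces remain (= sum over removing one remaining piece with nothing left below it):
  1 left: {5}→1
  2 left: {3,5}→1  {4,5}→1
  3 left: {1,3,5}→1  {2,4,5}→1  {3,4,5}→2
  4 left: {0,1,3,5}→1  {1,3,4,5}→3  {2,3,4,5}→3
  placing 0:m first → 6 extensions
  placing 2:i first → 4 extensions
total linear extensions = 10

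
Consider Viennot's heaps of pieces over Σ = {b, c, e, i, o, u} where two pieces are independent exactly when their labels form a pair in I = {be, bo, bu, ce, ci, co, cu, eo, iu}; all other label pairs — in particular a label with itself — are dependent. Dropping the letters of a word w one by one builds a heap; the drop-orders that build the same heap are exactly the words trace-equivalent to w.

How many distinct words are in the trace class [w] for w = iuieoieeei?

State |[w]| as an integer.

6

0(i) covers ∅
1(u) covers ∅
2(i) covers 0:i
3(e) covers 1:u, 2:i
4(o) covers 1:u, 2:i
5(i) covers 3:e, 4:o
6(e) covers 5:i
7(e) covers 6:e
8(e) covers 7:e
9(i) covers 8:e
floor of heap: 0:i, 1:u
completions by unplaced set U, small U first (add the entries for U minus each lowest piece of U):
  |U|=1: {9}:1
  |U|=2: {8,9}:1
  |U|=3: {7,8,9}:1
  |U|=4: {6,7,8,9}:1
  |U|=5: {5,6,7,8,9}:1
  |U|=6: {3,5,6,7,8,9}:1  {4,5,6,7,8,9}:1
  |U|=7: {3,4,5,6,7,8,9}:2
  |U|=8: {1,3,4,5,6,7,8,9}:2  {2,3,4,5,6,7,8,9}:2
  start at 0(i): 4
  start at 1(u): 2
sum over floor = 6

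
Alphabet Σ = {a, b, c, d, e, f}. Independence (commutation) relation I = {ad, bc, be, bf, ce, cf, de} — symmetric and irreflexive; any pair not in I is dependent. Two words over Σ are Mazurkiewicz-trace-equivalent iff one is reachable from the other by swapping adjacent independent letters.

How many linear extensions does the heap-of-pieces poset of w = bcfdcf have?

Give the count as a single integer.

0(b) covers ∅
1(c) covers ∅
2(f) covers ∅
3(d) covers 0:b, 1:c, 2:f
4(c) covers 3:d
5(f) covers 3:d
floor of heap: 0:b, 1:c, 2:f
completions by unplaced set U, small U first (add the entries for U minus each lowest piece of U):
  |U|=1: {4}:1  {5}:1
  |U|=2: {4,5}:2
  |U|=3: {3,4,5}:2
  |U|=4: {0,3,4,5}:2  {1,3,4,5}:2  {2,3,4,5}:2
  start at 0(b): 4
  start at 1(c): 4
  start at 2(f): 4
sum over floor = 12

12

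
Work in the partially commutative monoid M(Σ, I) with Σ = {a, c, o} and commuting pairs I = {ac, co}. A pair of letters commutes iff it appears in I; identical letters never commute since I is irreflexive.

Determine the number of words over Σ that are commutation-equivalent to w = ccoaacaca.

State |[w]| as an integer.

126

#0=c has no predecessor
#1=c depends on [0:c]
#2=o has no predecessor
#3=a depends on [2:o]
#4=a depends on [3:a]
#5=c depends on [1:c]
#6=a depends on [4:a]
#7=c depends on [5:c]
#8=a depends on [6:a]
sources: [0:c, 2:o]
N(rest) = Σ N(rest − s) over sources s of rest; N(one piece) = 1:
  size 1 → [7]=1  [8]=1
  size 2 → [5,7]=1  [6,8]=1  [7,8]=2
  size 3 → [1,5,7]=1  [4,6,8]=1  [5,7,8]=3  [6,7,8]=3
  size 4 → [0,1,5,7]=1  [1,5,7,8]=4  [3,4,6,8]=1  [4,6,7,8]=4  [5,6,7,8]=6
  size 5 → [0,1,5,7,8]=5  [1,5,6,7,8]=10  [2,3,4,6,8]=1  [3,4,6,7,8]=5  [4,5,6,7,8]=10
  size 6 → [0,1,5,6,7,8]=15  [1,4,5,6,7,8]=20  [2,3,4,6,7,8]=6  [3,4,5,6,7,8]=15
  size 7 → [0,1,4,5,6,7,8]=35  [1,3,4,5,6,7,8]=35  [2,3,4,5,6,7,8]=21
  first=0(c) contributes 56
  first=2(o) contributes 70
|[w]| = 126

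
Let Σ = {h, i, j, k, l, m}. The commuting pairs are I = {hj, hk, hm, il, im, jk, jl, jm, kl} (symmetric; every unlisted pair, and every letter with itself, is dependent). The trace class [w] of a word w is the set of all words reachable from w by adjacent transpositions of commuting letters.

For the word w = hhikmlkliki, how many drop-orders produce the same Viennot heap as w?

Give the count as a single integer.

piece 0:h — minimal
piece 1:h rests on {0:h}
piece 2:i rests on {1:h}
piece 3:k rests on {2:i}
piece 4:m rests on {3:k}
piece 5:l rests on {4:m}
piece 6:k rests on {4:m}
piece 7:l rests on {5:l}
piece 8:i rests on {6:k}
piece 9:k rests on {8:i}
piece 10:i rests on {9:k}
minimal pieces: {0:h}
ways to finish when only these pieces remain (= sum over removing one remaining piece with nothing left below it):
  1 left: {7}→1  {10}→1
  2 left: {5,7}→1  {7,10}→2  {9,10}→1
  3 left: {5,7,10}→3  {7,9,10}→3  {8,9,10}→1
  4 left: {5,7,9,10}→6  {6,8,9,10}→1  {7,8,9,10}→4
  5 left: {5,7,8,9,10}→10  {6,7,8,9,10}→5
  6 left: {5,6,7,8,9,10}→15
  7 left: {4,5,6,7,8,9,10}→15
  8 left: {3,4,5,6,7,8,9,10}→15
  9 left: {2,3,4,5,6,7,8,9,10}→15
  placing 0:h first → 15 extensions

15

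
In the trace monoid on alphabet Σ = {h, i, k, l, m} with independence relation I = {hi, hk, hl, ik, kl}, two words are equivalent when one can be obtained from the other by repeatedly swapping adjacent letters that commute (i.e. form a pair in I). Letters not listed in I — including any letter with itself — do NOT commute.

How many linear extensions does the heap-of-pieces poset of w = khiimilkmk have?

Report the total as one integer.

36

piece 0:k — minimal
piece 1:h — minimal
piece 2:i — minimal
piece 3:i rests on {2:i}
piece 4:m rests on {0:k, 1:h, 3:i}
piece 5:i rests on {4:m}
piece 6:l rests on {5:i}
piece 7:k rests on {4:m}
piece 8:m rests on {6:l, 7:k}
piece 9:k rests on {8:m}
minimal pieces: {0:k, 1:h, 2:i}
ways to finish when only these pieces remain (= sum over removing one remaining piece with nothing left below it):
  1 left: {9}→1
  2 left: {8,9}→1
  3 left: {6,8,9}→1  {7,8,9}→1
  4 left: {5,6,8,9}→1  {6,7,8,9}→2
  5 left: {5,6,7,8,9}→3
  6 left: {4,5,6,7,8,9}→3
  7 left: {0,4,5,6,7,8,9}→3  {1,4,5,6,7,8,9}→3  {3,4,5,6,7,8,9}→3
  8 left: {0,1,4,5,6,7,8,9}→6  {0,3,4,5,6,7,8,9}→6  {1,3,4,5,6,7,8,9}→6  {2,3,4,5,6,7,8,9}→3
  placing 0:k first → 9 extensions
  placing 1:h first → 9 extensions
  placing 2:i first → 18 extensions
total linear extensions = 36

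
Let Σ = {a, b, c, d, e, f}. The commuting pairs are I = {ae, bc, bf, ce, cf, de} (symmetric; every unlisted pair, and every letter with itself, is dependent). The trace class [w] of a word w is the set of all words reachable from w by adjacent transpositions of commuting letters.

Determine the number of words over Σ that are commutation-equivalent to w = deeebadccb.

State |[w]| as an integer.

12

0(d) covers ∅
1(e) covers ∅
2(e) covers 1:e
3(e) covers 2:e
4(b) covers 0:d, 3:e
5(a) covers 4:b
6(d) covers 5:a
7(c) covers 6:d
8(c) covers 7:c
9(b) covers 6:d
floor of heap: 0:d, 1:e
completions by unplaced set U, small U first (add the entries for U minus each lowest piece of U):
  |U|=1: {8}:1  {9}:1
  |U|=2: {7,8}:1  {8,9}:2
  |U|=3: {7,8,9}:3
  |U|=4: {6,7,8,9}:3
  |U|=5: {5,6,7,8,9}:3
  |U|=6: {4,5,6,7,8,9}:3
  |U|=7: {0,4,5,6,7,8,9}:3  {3,4,5,6,7,8,9}:3
  |U|=8: {0,3,4,5,6,7,8,9}:6  {2,3,4,5,6,7,8,9}:3
  start at 0(d): 3
  start at 1(e): 9
sum over floor = 12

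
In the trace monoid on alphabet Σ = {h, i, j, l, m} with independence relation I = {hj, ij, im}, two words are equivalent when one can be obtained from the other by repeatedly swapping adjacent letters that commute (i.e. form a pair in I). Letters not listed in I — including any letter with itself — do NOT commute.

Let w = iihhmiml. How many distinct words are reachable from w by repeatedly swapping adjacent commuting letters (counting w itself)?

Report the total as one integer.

3

drop 0:i onto floor
drop 1:i onto {0:i}
drop 2:h onto {1:i}
drop 3:h onto {2:h}
drop 4:m onto {3:h}
drop 5:i onto {3:h}
drop 6:m onto {4:m}
drop 7:l onto {5:i, 6:m}
ground layer = {0:i}
drop-orders for the pieces not yet dropped (sum over which currently-grounded one goes next):
  1 to go: {7} 1
  2 to go: {5,7} 1  {6,7} 1
  3 to go: {4,6,7} 1  {5,6,7} 2
  4 to go: {4,5,6,7} 3
  5 to go: {3,4,5,6,7} 3
  6 to go: {2,3,4,5,6,7} 3
  if 0:i drops first: 3 orders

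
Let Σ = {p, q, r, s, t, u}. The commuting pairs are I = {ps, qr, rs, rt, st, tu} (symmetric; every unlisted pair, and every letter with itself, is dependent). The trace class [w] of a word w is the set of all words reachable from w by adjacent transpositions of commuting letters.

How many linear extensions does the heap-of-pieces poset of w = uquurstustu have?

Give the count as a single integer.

72

piece 0:u — minimal
piece 1:q rests on {0:u}
piece 2:u rests on {1:q}
piece 3:u rests on {2:u}
piece 4:r rests on {3:u}
piece 5:s rests on {3:u}
piece 6:t rests on {1:q}
piece 7:u rests on {4:r, 5:s}
piece 8:s rests on {7:u}
piece 9:t rests on {6:t}
piece 10:u rests on {8:s}
minimal pieces: {0:u}
ways to finish when only these pieces remain (= sum over removing one remaining piece with nothing left below it):
  1 left: {9}→1  {10}→1
  2 left: {6,9}→1  {8,10}→1  {9,10}→2
  3 left: {6,9,10}→3  {7,8,10}→1  {8,9,10}→3
  4 left: {4,7,8,10}→1  {5,7,8,10}→1  {6,8,9,10}→6  {7,8,9,10}→4
  5 left: {4,5,7,8,10}→2  {4,7,8,9,10}→5  {5,7,8,9,10}→5  {6,7,8,9,10}→10
  6 left: {3,4,5,7,8,10}→2  {4,5,7,8,9,10}→12  {4,6,7,8,9,10}→15  {5,6,7,8,9,10}→15
  7 left: {2,3,4,5,7,8,10}→2  {3,4,5,7,8,9,10}→14  {4,5,6,7,8,9,10}→42
  8 left: {2,3,4,5,7,8,9,10}→16  {3,4,5,6,7,8,9,10}→56
  9 left: {2,3,4,5,6,7,8,9,10}→72
  placing 0:u first → 72 extensions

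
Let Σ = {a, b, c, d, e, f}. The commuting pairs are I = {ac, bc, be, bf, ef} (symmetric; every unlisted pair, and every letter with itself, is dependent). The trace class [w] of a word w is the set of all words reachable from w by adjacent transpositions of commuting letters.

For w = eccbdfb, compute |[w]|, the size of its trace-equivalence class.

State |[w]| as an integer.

piece 0:e — minimal
piece 1:c rests on {0:e}
piece 2:c rests on {1:c}
piece 3:b — minimal
piece 4:d rests on {2:c, 3:b}
piece 5:f rests on {4:d}
piece 6:b rests on {4:d}
minimal pieces: {0:e, 3:b}
ways to finish when only these pieces remain (= sum over removing one remaining piece with nothing left below it):
  1 left: {5}→1  {6}→1
  2 left: {5,6}→2
  3 left: {4,5,6}→2
  4 left: {2,4,5,6}→2  {3,4,5,6}→2
  5 left: {1,2,4,5,6}→2  {2,3,4,5,6}→4
  placing 0:e first → 6 extensions
  placing 3:b first → 2 extensions
total linear extensions = 8

8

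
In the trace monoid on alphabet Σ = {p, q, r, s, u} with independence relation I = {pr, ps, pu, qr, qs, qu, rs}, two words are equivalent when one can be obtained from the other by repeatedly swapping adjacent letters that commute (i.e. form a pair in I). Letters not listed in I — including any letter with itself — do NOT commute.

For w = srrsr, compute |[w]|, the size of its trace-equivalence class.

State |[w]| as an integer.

#0=s has no predecessor
#1=r has no predecessor
#2=r depends on [1:r]
#3=s depends on [0:s]
#4=r depends on [2:r]
sources: [0:s, 1:r]
N(rest) = Σ N(rest − s) over sources s of rest; N(one piece) = 1:
  size 1 → [3]=1  [4]=1
  size 2 → [0,3]=1  [2,4]=1  [3,4]=2
  size 3 → [0,3,4]=3  [1,2,4]=1  [2,3,4]=3
  first=0(s) contributes 4
  first=1(r) contributes 6
|[w]| = 10

10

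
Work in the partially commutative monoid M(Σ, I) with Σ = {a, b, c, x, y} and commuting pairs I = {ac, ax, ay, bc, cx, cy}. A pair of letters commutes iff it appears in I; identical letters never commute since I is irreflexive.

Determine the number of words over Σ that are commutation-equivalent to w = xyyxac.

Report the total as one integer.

30

piece 0:x — minimal
piece 1:y rests on {0:x}
piece 2:y rests on {1:y}
piece 3:x rests on {2:y}
piece 4:a — minimal
piece 5:c — minimal
minimal pieces: {0:x, 4:a, 5:c}
ways to finish when only these pieces remain (= sum over removing one remaining piece with nothing left below it):
  1 left: {3}→1  {4}→1  {5}→1
  2 left: {2,3}→1  {3,4}→2  {3,5}→2  {4,5}→2
  3 left: {1,2,3}→1  {2,3,4}→3  {2,3,5}→3  {3,4,5}→6
  4 left: {0,1,2,3}→1  {1,2,3,4}→4  {1,2,3,5}→4  {2,3,4,5}→12
  placing 0:x first → 20 extensions
  placing 4:a first → 5 extensions
  placing 5:c first → 5 extensions
total linear extensions = 30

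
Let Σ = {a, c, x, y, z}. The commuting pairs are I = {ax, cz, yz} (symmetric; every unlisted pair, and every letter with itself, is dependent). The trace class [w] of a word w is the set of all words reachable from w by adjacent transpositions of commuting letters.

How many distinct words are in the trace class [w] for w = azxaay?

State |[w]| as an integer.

3

drop 0:a onto floor
drop 1:z onto {0:a}
drop 2:x onto {1:z}
drop 3:a onto {1:z}
drop 4:a onto {3:a}
drop 5:y onto {2:x, 4:a}
ground layer = {0:a}
drop-orders for the pieces not yet dropped (sum over which currently-grounded one goes next):
  1 to go: {5} 1
  2 to go: {2,5} 1  {4,5} 1
  3 to go: {2,4,5} 2  {3,4,5} 1
  4 to go: {2,3,4,5} 3
  if 0:a drops first: 3 orders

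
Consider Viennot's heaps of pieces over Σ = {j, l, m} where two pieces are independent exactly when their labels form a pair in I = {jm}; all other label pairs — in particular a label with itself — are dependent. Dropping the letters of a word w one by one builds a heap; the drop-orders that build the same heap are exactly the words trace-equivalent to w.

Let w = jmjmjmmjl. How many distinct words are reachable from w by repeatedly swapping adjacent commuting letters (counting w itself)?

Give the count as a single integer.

drop 0:j onto floor
drop 1:m onto floor
drop 2:j onto {0:j}
drop 3:m onto {1:m}
drop 4:j onto {2:j}
drop 5:m onto {3:m}
drop 6:m onto {5:m}
drop 7:j onto {4:j}
drop 8:l onto {6:m, 7:j}
ground layer = {0:j, 1:m}
drop-orders for the pieces not yet dropped (sum over which currently-grounded one goes next):
  1 to go: {8} 1
  2 to go: {6,8} 1  {7,8} 1
  3 to go: {4,7,8} 1  {5,6,8} 1  {6,7,8} 2
  4 to go: {2,4,7,8} 1  {3,5,6,8} 1  {4,6,7,8} 3  {5,6,7,8} 3
  5 to go: {0,2,4,7,8} 1  {1,3,5,6,8} 1  {2,4,6,7,8} 4  {3,5,6,7,8} 4  {4,5,6,7,8} 6
  6 to go: {0,2,4,6,7,8} 5  {1,3,5,6,7,8} 5  {2,4,5,6,7,8} 10  {3,4,5,6,7,8} 10
  7 to go: {0,2,4,5,6,7,8} 15  {1,3,4,5,6,7,8} 15  {2,3,4,5,6,7,8} 20
  if 0:j drops first: 35 orders
  if 1:m drops first: 35 orders
heap linearizations: 70

70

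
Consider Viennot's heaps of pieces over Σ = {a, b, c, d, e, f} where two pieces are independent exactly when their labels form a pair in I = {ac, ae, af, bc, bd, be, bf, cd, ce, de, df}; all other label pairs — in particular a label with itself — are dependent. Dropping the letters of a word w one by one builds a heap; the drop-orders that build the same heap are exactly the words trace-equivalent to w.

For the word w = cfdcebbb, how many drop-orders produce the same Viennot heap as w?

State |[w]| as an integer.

560

drop 0:c onto floor
drop 1:f onto {0:c}
drop 2:d onto floor
drop 3:c onto {1:f}
drop 4:e onto {1:f}
drop 5:b onto floor
drop 6:b onto {5:b}
drop 7:b onto {6:b}
ground layer = {0:c, 2:d, 5:b}
drop-orders for the pieces not yet dropped (sum over which currently-grounded one goes next):
  1 to go: {2} 1  {3} 1  {4} 1  {7} 1
  2 to go: {2,3} 2  {2,4} 2  {2,7} 2  {3,4} 2  {3,7} 2  {4,7} 2  {6,7} 1
  3 to go: {1,3,4} 2  {2,3,4} 6  {2,3,7} 6  {2,4,7} 6  {2,6,7} 3  {3,4,7} 6  {3,6,7} 3  {4,6,7} 3  {5,6,7} 1
  4 to go: {0,1,3,4} 2  {1,2,3,4} 8  {1,3,4,7} 8  {2,3,4,7} 24  {2,3,6,7} 12  {2,4,6,7} 12  {2,5,6,7} 4  {3,4,6,7} 12  {3,5,6,7} 4  {4,5,6,7} 4
  5 to go: {0,1,2,3,4} 10  {0,1,3,4,7} 10  {1,2,3,4,7} 40  {1,3,4,6,7} 20  {2,3,4,6,7} 60  {2,3,5,6,7} 20  {2,4,5,6,7} 20  {3,4,5,6,7} 20
  6 to go: {0,1,2,3,4,7} 60  {0,1,3,4,6,7} 30  {1,2,3,4,6,7} 120  {1,3,4,5,6,7} 40  {2,3,4,5,6,7} 120
  if 0:c drops first: 280 orders
  if 2:d drops first: 70 orders
  if 5:b drops first: 210 orders
heap linearizations: 560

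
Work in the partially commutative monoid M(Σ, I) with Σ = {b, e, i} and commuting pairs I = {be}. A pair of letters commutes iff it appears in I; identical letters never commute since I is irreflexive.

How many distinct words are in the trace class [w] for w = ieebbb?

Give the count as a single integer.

drop 0:i onto floor
drop 1:e onto {0:i}
drop 2:e onto {1:e}
drop 3:b onto {0:i}
drop 4:b onto {3:b}
drop 5:b onto {4:b}
ground layer = {0:i}
drop-orders for the pieces not yet dropped (sum over which currently-grounded one goes next):
  1 to go: {2} 1  {5} 1
  2 to go: {1,2} 1  {2,5} 2  {4,5} 1
  3 to go: {1,2,5} 3  {2,4,5} 3  {3,4,5} 1
  4 to go: {1,2,4,5} 6  {2,3,4,5} 4
  if 0:i drops first: 10 orders

10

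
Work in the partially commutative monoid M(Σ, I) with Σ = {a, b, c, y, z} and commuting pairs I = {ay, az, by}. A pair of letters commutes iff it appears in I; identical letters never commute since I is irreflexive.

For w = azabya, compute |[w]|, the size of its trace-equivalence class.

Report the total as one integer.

drop 0:a onto floor
drop 1:z onto floor
drop 2:a onto {0:a}
drop 3:b onto {1:z, 2:a}
drop 4:y onto {1:z}
drop 5:a onto {3:b}
ground layer = {0:a, 1:z}
drop-orders for the pieces not yet dropped (sum over which currently-grounded one goes next):
  1 to go: {4} 1  {5} 1
  2 to go: {3,5} 1  {4,5} 2
  3 to go: {2,3,5} 1  {3,4,5} 3
  4 to go: {0,2,3,5} 1  {1,3,4,5} 3  {2,3,4,5} 4
  if 0:a drops first: 7 orders
  if 1:z drops first: 5 orders
heap linearizations: 12

12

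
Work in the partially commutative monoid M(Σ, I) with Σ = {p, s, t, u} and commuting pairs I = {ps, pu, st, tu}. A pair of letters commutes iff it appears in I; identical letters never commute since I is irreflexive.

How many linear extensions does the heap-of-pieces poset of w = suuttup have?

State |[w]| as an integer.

#0=s has no predecessor
#1=u depends on [0:s]
#2=u depends on [1:u]
#3=t has no predecessor
#4=t depends on [3:t]
#5=u depends on [2:u]
#6=p depends on [4:t]
sources: [0:s, 3:t]
N(rest) = Σ N(rest − s) over sources s of rest; N(one piece) = 1:
  size 1 → [5]=1  [6]=1
  size 2 → [2,5]=1  [4,6]=1  [5,6]=2
  size 3 → [1,2,5]=1  [2,5,6]=3  [3,4,6]=1  [4,5,6]=3
  size 4 → [0,1,2,5]=1  [1,2,5,6]=4  [2,4,5,6]=6  [3,4,5,6]=4
  size 5 → [0,1,2,5,6]=5  [1,2,4,5,6]=10  [2,3,4,5,6]=10
  first=0(s) contributes 20
  first=3(t) contributes 15
|[w]| = 35

35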